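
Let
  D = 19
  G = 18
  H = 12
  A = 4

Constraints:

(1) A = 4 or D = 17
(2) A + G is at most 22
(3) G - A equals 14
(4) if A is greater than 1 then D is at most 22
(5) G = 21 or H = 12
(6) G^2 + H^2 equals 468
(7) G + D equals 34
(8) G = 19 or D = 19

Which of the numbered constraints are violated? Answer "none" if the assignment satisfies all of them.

The assignment fails constraint 7.

(1) A = 4 = 4 (first disjunct)  yes
(2) A + G = 4 + 18 = 22; 22 ≤ 22  yes
(3) G - A = 18 - 4 = 14  yes
(4) A = 4 > 1, so we need D ≤ 22; D = 19 ≤ 22  yes
(5) G = 18 ≠ 21, but H = 12 = 12 (second disjunct)  yes
(6) G^2 + H^2 = 18^2 + 12^2 = 324 + 144 = 468  yes
(7) G + D = 18 + 19 = 37, not 34  no
(8) G = 18 ≠ 19, but D = 19 = 19 (second disjunct)  yes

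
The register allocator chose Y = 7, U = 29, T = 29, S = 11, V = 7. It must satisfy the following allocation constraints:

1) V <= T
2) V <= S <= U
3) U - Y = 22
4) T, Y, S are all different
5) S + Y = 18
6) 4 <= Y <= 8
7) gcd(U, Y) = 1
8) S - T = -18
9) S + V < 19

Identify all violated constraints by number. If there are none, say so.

The assignment satisfies every constraint.

1) V = 7, T = 29; 7 ≤ 29 — holds.
2) values 7 <= 11 <= 29 — holds.
3) U - Y = 29 - 7 = 22 — holds.
4) values 29, 7, 11 are pairwise distinct — holds.
5) S + Y = 11 + 7 = 18 — holds.
6) Y = 7 lies in [4, 8] — holds.
7) gcd(29, 7) = 1 — holds.
8) S - T = 11 - 29 = -18 — holds.
9) S + V = 11 + 7 = 18; 18 < 19 — holds.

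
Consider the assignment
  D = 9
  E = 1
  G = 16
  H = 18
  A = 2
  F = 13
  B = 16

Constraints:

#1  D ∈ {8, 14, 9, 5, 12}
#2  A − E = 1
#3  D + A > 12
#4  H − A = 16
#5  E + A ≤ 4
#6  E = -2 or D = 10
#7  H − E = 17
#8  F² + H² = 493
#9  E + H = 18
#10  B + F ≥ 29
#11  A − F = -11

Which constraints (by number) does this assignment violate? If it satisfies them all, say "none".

The assignment fails constraints 3, 6, 9.

#1 D = 9 is in {8, 14, 9, 5, 12}  true
#2 A − E = 2 − 1 = 1  true
#3 D + A = 9 + 2 = 11; 11 ≤ 12, bound 12 not met  false
#4 H − A = 18 − 2 = 16  true
#5 E + A = 1 + 2 = 3; 3 ≤ 4  true
#6 E = 1 ≠ -2 and D = 9 ≠ 10; both disjuncts false  false
#7 H − E = 18 − 1 = 17  true
#8 F² + H² = 13² + 18² = 169 + 324 = 493  true
#9 E + H = 1 + 18 = 19, not 18  false
#10 B + F = 16 + 13 = 29; 29 ≥ 29  true
#11 A − F = 2 − 13 = -11  true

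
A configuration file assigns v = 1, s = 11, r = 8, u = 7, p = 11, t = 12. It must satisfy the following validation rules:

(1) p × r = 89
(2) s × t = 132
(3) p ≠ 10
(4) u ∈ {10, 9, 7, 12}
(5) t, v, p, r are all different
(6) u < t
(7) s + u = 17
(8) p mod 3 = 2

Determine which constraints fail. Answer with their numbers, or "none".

Violated: 1, 7.

(1) p × r = 11 × 8 = 88, not 89 — does not hold.
(2) s × t = 11 × 12 = 132 — holds.
(3) p = 11, and 11 ≠ 10 — holds.
(4) u = 7 is in {10, 9, 7, 12} — holds.
(5) values 12, 1, 11, 8 are pairwise distinct — holds.
(6) u = 7, t = 12; 7 < 12 — holds.
(7) s + u = 11 + 7 = 18, not 17 — does not hold.
(8) 11 mod 3 = 2 — holds.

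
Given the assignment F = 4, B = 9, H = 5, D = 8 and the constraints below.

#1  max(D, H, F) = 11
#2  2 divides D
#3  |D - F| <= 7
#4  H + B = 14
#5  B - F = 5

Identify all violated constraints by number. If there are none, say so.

#1 max(8, 5, 4) = 8, not 11 — does not hold.
#2 8 / 2 = 4, so 2 divides 8 — holds.
#3 |8 - 4| = 4; 4 ≤ 7 — holds.
#4 H + B = 5 + 9 = 14 — holds.
#5 B - F = 9 - 4 = 5 — holds.

No — constraint 1 is not satisfied.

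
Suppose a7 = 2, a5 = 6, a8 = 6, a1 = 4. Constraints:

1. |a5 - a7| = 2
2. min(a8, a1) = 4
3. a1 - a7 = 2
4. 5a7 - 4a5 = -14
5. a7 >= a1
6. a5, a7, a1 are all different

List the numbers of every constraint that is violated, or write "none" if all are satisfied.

Constraints 1, 5 do not hold.

1. |6 - 2| = 4, not 2  fails
2. min(6, 4) = 4  holds
3. a1 - a7 = 4 - 2 = 2  holds
4. 5a7 - 4a5 = 5(2) - 4(6) = -14  holds
5. a7 = 2, a1 = 4; 2 < 4 (want ≥)  fails
6. values 6, 2, 4 are pairwise distinct  holds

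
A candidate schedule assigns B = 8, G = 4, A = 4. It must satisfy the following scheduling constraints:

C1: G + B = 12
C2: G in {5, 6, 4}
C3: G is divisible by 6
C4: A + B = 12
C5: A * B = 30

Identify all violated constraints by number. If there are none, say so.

C1: G + B = 4 + 8 = 12 — satisfied.
C2: G = 4 is in {5, 6, 4} — satisfied.
C3: 4 = 6*0 + 4, so 6 does not divide 4 — violated.
C4: A + B = 4 + 8 = 12 — satisfied.
C5: A * B = 4 * 8 = 32, not 30 — violated.

The assignment fails constraints 3 and 5.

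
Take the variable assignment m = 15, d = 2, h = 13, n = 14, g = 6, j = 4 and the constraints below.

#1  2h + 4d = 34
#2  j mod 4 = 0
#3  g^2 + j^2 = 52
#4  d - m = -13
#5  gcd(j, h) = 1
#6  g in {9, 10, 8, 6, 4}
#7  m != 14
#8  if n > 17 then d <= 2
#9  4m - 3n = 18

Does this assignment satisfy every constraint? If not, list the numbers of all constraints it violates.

#1 2h + 4d = 2(13) + 4(2) = 34 — holds.
#2 4 mod 4 = 0 — holds.
#3 g^2 + j^2 = 6^2 + 4^2 = 36 + 16 = 52 — holds.
#4 d - m = 2 - 15 = -13 — holds.
#5 gcd(4, 13) = 1 — holds.
#6 g = 6 is in {9, 10, 8, 6, 4} — holds.
#7 m = 15, and 15 ≠ 14 — holds.
#8 n = 14, not > 17; antecedent false, conditional vacuously true — holds.
#9 4m - 3n = 4(15) - 3(14) = 18 — holds.

No violations.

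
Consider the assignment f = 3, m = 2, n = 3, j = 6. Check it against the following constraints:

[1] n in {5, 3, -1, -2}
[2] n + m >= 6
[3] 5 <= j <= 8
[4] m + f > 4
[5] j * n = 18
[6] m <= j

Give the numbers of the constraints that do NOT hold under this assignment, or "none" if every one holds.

Violated: 2.

[1] n = 3 is in {5, 3, -1, -2} — holds.
[2] n + m = 3 + 2 = 5; 5 < 6, bound 6 not met — fails.
[3] j = 6 lies in [5, 8] — holds.
[4] m + f = 2 + 3 = 5; 5 > 4 — holds.
[5] j * n = 6 * 3 = 18 — holds.
[6] m = 2, j = 6; 2 ≤ 6 — holds.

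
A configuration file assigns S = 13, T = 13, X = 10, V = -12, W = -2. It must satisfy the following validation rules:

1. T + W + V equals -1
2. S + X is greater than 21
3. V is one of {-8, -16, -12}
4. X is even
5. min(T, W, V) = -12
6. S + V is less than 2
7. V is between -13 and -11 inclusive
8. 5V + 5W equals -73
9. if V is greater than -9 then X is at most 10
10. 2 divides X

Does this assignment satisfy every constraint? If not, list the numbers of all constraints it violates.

Constraint 8 does not hold.

1. T + W + V = 13 + (-2) + (-12) = -1  ✓
2. S + X = 13 + 10 = 23; 23 > 21  ✓
3. V = -12 is in {-8, -16, -12}  ✓
4. X = 10 is even  ✓
5. min(13, -2, -12) = -12  ✓
6. S + V = 13 + (-12) = 1; 1 < 2  ✓
7. V = -12 lies in [-13, -11]  ✓
8. 5V + 5W = 5(-12) + 5(-2) = -70, not -73  ✗
9. V = -12, not > -9; antecedent false, conditional vacuously true  ✓
10. 10 / 2 = 5, so 2 divides 10  ✓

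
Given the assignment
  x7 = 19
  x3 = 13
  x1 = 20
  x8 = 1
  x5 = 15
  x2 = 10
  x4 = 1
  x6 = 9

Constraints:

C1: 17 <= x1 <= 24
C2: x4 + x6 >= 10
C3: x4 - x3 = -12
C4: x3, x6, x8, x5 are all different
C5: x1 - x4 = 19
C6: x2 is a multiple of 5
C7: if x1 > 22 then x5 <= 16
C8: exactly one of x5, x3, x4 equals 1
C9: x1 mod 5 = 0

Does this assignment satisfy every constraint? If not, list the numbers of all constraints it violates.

C1: x1 = 20 lies in [17, 24] — OK.
C2: x4 + x6 = 1 + 9 = 10; 10 ≥ 10 — OK.
C3: x4 - x3 = 1 - 13 = -12 — OK.
C4: values 13, 9, 1, 15 are pairwise distinct — OK.
C5: x1 - x4 = 20 - 1 = 19 — OK.
C6: 10 / 5 = 2, so 5 divides 10 — OK.
C7: x1 = 20, not > 22; antecedent false, conditional vacuously true — OK.
C8: x5=15, x3=13, x4=1; 1 of them equals 1 — OK.
C9: 20 mod 5 = 0 — OK.

All constraints are satisfied.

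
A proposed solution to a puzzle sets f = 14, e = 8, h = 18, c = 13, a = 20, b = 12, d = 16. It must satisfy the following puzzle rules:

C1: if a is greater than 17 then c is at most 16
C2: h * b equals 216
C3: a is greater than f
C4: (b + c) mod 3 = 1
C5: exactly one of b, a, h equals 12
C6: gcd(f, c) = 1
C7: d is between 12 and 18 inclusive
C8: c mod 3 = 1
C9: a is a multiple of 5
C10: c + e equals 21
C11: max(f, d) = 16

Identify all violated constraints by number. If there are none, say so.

C1: a = 20 > 17, so we need c ≤ 16; c = 13 ≤ 16  OK
C2: h * b = 18 * 12 = 216  OK
C3: a = 20, f = 14; 20 > 14  OK
C4: b + c = 25; 25 mod 3 = 1  OK
C5: b=12, a=20, h=18; 1 of them equals 12  OK
C6: gcd(14, 13) = 1  OK
C7: d = 16 lies in [12, 18]  OK
C8: 13 mod 3 = 1  OK
C9: 20 / 5 = 4, so 5 divides 20  OK
C10: c + e = 13 + 8 = 21  OK
C11: max(14, 16) = 16  OK

All constraints are satisfied.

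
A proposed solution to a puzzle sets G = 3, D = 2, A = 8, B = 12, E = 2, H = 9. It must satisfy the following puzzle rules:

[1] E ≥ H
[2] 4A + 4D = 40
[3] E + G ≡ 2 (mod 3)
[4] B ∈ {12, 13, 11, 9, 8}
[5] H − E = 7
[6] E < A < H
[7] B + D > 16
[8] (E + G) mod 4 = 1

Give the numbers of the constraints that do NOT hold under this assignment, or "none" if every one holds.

No — constraints 1 and 7 are not satisfied.

[1] E = 2, H = 9; 2 < 9 (want ≥) — violated.
[2] 4A + 4D = 4(8) + 4(2) = 40 — OK.
[3] E + G = 5; 5 mod 3 = 2 — OK.
[4] B = 12 is in {12, 13, 11, 9, 8} — OK.
[5] H − E = 9 − 2 = 7 — OK.
[6] values 2 < 8 < 9 — OK.
[7] B + D = 12 + 2 = 14; 14 ≤ 16, bound 16 not met — violated.
[8] E + G = 5; 5 mod 4 = 1 — OK.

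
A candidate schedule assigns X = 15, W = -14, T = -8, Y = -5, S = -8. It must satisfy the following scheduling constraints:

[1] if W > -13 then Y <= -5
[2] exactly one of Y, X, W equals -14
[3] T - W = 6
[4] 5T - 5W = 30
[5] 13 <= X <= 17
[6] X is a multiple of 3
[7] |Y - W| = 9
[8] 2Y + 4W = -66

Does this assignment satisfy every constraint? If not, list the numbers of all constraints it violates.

Yes — all constraints hold.

[1] W = -14, not > -13; antecedent false, conditional vacuously true  true
[2] Y=-5, X=15, W=-14; 1 of them equals -14  true
[3] T - W = -8 - (-14) = 6  true
[4] 5T - 5W = 5(-8) - 5(-14) = 30  true
[5] X = 15 lies in [13, 17]  true
[6] 15 / 3 = 5, so 3 divides 15  true
[7] |-5 - (-14)| = 9  true
[8] 2Y + 4W = 2(-5) + 4(-14) = -66  true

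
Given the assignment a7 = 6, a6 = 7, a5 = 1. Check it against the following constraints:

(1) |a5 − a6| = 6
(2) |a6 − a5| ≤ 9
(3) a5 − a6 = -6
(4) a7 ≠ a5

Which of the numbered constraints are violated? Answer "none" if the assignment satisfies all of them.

No violations.

(1) |1 − 7| = 6  ✔
(2) |7 − 1| = 6; 6 ≤ 9  ✔
(3) a5 − a6 = 1 − 7 = -6  ✔
(4) a7 = 6, a5 = 1; distinct  ✔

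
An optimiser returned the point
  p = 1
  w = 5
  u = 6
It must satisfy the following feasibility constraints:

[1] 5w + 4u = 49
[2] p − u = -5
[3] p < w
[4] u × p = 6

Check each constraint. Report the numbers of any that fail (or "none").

Yes — all constraints hold.

[1] 5w + 4u = 5(5) + 4(6) = 49  OK
[2] p − u = 1 − 6 = -5  OK
[3] p = 1, w = 5; 1 < 5  OK
[4] u × p = 6 × 1 = 6  OK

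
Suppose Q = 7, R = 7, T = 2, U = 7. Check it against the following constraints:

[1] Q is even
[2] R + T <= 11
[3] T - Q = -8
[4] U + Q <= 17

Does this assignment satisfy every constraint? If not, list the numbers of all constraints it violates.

The assignment fails constraints 1, 3.

[1] Q = 7 is odd — fails.
[2] R + T = 7 + 2 = 9; 9 ≤ 11 — holds.
[3] T - Q = 2 - 7 = -5, not -8 — fails.
[4] U + Q = 7 + 7 = 14; 14 ≤ 17 — holds.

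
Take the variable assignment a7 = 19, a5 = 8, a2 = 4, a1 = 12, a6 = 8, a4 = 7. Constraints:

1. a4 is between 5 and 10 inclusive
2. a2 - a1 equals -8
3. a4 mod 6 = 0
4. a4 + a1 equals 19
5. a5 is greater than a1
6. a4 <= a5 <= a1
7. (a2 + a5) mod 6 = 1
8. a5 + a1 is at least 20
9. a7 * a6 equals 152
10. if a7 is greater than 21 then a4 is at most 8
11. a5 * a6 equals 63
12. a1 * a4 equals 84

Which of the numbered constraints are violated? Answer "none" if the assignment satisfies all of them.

1. a4 = 7 lies in [5, 10] — holds.
2. a2 - a1 = 4 - 12 = -8 — holds.
3. 7 mod 6 = 1, not 0 — fails.
4. a4 + a1 = 7 + 12 = 19 — holds.
5. a5 = 8, a1 = 12; 8 ≤ 12 (want >) — fails.
6. values 7 <= 8 <= 12 — holds.
7. a2 + a5 = 12; 12 mod 6 = 0, not 1 — fails.
8. a5 + a1 = 8 + 12 = 20; 20 ≥ 20 — holds.
9. a7 * a6 = 19 * 8 = 152 — holds.
10. a7 = 19, not > 21; antecedent false, conditional vacuously true — holds.
11. a5 * a6 = 8 * 8 = 64, not 63 — fails.
12. a1 * a4 = 12 * 7 = 84 — holds.

Constraints 3, 5, 7, and 11 are violated.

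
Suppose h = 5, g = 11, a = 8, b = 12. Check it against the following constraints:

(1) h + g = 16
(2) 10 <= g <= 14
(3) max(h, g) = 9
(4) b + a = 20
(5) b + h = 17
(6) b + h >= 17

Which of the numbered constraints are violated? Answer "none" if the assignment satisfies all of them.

Violated: 3.

(1) h + g = 5 + 11 = 16 — holds.
(2) g = 11 lies in [10, 14] — holds.
(3) max(5, 11) = 11, not 9 — does not hold.
(4) b + a = 12 + 8 = 20 — holds.
(5) b + h = 12 + 5 = 17 — holds.
(6) b + h = 12 + 5 = 17; 17 ≥ 17 — holds.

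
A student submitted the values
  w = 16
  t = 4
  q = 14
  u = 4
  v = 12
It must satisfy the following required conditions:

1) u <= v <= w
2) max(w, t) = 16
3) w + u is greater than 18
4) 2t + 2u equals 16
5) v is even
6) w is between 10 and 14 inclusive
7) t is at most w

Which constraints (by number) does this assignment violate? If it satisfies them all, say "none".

The assignment fails constraint 6.

1) values 4 <= 12 <= 16 — OK.
2) max(16, 4) = 16 — OK.
3) w + u = 16 + 4 = 20; 20 > 18 — OK.
4) 2t + 2u = 2(4) + 2(4) = 16 — OK.
5) v = 12 is even — OK.
6) w = 16 is outside [10, 14] — violated.
7) t = 4, w = 16; 4 ≤ 16 — OK.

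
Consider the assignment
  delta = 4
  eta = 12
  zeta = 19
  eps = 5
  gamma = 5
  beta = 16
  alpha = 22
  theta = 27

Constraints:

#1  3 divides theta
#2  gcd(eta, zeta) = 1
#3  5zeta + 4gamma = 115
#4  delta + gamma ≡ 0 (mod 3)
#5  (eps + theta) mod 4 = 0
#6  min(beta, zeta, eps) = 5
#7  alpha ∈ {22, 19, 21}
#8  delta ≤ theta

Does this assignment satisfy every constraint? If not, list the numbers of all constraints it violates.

#1 27 / 3 = 9, so 3 divides 27 — OK.
#2 gcd(12, 19) = 1 — OK.
#3 5zeta + 4gamma = 5(19) + 4(5) = 115 — OK.
#4 delta + gamma = 9; 9 mod 3 = 0 — OK.
#5 eps + theta = 32; 32 mod 4 = 0 — OK.
#6 min(16, 19, 5) = 5 — OK.
#7 alpha = 22 is in {22, 19, 21} — OK.
#8 delta = 4, theta = 27; 4 ≤ 27 — OK.

Yes — all constraints hold.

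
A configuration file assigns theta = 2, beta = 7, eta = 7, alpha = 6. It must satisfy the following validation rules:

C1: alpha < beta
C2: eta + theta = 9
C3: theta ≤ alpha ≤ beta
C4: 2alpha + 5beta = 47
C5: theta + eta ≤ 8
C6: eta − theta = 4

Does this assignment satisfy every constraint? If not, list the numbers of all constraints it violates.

C1: alpha = 6, beta = 7; 6 < 7  OK
C2: eta + theta = 7 + 2 = 9  OK
C3: values 2 ≤ 6 ≤ 7  OK
C4: 2alpha + 5beta = 2(6) + 5(7) = 47  OK
C5: theta + eta = 2 + 7 = 9; 9 > 8, bound 8 not met  FAIL
C6: eta − theta = 7 − 2 = 5, not 4  FAIL

Constraints 5, 6 are violated.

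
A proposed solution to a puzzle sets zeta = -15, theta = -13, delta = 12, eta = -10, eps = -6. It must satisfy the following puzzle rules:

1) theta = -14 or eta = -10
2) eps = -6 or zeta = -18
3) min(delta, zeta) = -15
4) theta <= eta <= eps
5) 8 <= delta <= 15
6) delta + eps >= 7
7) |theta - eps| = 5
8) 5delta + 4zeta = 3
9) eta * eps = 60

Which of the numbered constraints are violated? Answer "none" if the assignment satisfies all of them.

1) theta = -13 ≠ -14, but eta = -10 = -10 (second disjunct) — holds.
2) eps = -6 = -6 (first disjunct) — holds.
3) min(12, -15) = -15 — holds.
4) values -13 <= -10 <= -6 — holds.
5) delta = 12 lies in [8, 15] — holds.
6) delta + eps = 12 + (-6) = 6; 6 < 7, bound 7 not met — fails.
7) |-13 - (-6)| = 7, not 5 — fails.
8) 5delta + 4zeta = 5(12) + 4(-15) = 0, not 3 — fails.
9) eta * eps = -10 * (-6) = 60 — holds.

Violated: 6, 7, and 8.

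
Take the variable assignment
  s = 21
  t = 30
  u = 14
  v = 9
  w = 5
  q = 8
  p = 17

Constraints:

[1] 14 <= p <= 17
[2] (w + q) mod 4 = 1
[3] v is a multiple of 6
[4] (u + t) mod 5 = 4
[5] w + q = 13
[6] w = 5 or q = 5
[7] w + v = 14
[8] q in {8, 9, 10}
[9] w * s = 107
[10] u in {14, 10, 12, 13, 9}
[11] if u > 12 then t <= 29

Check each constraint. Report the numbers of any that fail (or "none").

[1] p = 17 lies in [14, 17] — holds.
[2] w + q = 13; 13 mod 4 = 1 — holds.
[3] 9 = 6*1 + 3, so 6 does not divide 9 — does not hold.
[4] u + t = 44; 44 mod 5 = 4 — holds.
[5] w + q = 5 + 8 = 13 — holds.
[6] w = 5 = 5 (first disjunct) — holds.
[7] w + v = 5 + 9 = 14 — holds.
[8] q = 8 is in {8, 9, 10} — holds.
[9] w * s = 5 * 21 = 105, not 107 — does not hold.
[10] u = 14 is in {14, 10, 12, 13, 9} — holds.
[11] u = 14 > 12, so we need t ≤ 29; but t = 30 > 29 — does not hold.

No — constraints 3, 9, and 11 are not satisfied.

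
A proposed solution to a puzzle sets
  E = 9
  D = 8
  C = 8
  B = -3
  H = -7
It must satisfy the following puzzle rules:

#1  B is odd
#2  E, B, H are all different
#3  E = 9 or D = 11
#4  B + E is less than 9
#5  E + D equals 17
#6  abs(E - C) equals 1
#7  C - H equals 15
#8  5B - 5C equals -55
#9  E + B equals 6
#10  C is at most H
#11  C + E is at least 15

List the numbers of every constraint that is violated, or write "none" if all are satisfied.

Constraint 10 is violated.

#1 B = -3 is odd  yes
#2 values 9, -3, -7 are pairwise distinct  yes
#3 E = 9 = 9 (first disjunct)  yes
#4 B + E = -3 + 9 = 6; 6 < 9  yes
#5 E + D = 9 + 8 = 17  yes
#6 abs(9 - 8) = 1  yes
#7 C - H = 8 - (-7) = 15  yes
#8 5B - 5C = 5(-3) - 5(8) = -55  yes
#9 E + B = 9 + (-3) = 6  yes
#10 C = 8, H = -7; 8 > -7 (want ≤)  no
#11 C + E = 8 + 9 = 17; 17 ≥ 15  yes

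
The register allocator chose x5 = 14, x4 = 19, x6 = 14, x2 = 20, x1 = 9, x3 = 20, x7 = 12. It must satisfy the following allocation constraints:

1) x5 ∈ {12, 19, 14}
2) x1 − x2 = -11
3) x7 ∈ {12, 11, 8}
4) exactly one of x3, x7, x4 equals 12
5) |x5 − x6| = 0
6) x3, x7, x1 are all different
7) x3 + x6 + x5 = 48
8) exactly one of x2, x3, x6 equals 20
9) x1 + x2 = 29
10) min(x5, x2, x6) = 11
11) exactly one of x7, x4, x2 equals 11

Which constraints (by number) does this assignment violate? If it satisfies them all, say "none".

1) x5 = 14 is in {12, 19, 14}  true
2) x1 − x2 = 9 − 20 = -11  true
3) x7 = 12 is in {12, 11, 8}  true
4) x3=20, x7=12, x4=19; 1 of them equals 12  true
5) |14 − 14| = 0  true
6) values 20, 12, 9 are pairwise distinct  true
7) x3 + x6 + x5 = 20 + 14 + 14 = 48  true
8) x2=20, x3=20, x6=14; 2 of them equal 20, not exactly one  false
9) x1 + x2 = 9 + 20 = 29  true
10) min(14, 20, 14) = 14, not 11  false
11) x7=12, x4=19, x2=20; 0 of them equal 11, not exactly one  false

Constraints 8, 10, and 11 do not hold.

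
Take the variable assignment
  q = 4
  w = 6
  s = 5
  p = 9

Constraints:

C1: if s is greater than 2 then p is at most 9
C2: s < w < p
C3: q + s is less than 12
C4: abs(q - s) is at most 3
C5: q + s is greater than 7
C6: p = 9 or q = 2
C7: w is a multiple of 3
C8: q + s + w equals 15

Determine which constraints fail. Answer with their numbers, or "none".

C1: s = 5 > 2, so we need p ≤ 9; p = 9 ≤ 9 — holds.
C2: values 5 < 6 < 9 — holds.
C3: q + s = 4 + 5 = 9; 9 < 12 — holds.
C4: abs(4 - 5) = 1; 1 ≤ 3 — holds.
C5: q + s = 4 + 5 = 9; 9 > 7 — holds.
C6: p = 9 = 9 (first disjunct) — holds.
C7: 6 / 3 = 2, so 3 divides 6 — holds.
C8: q + s + w = 4 + 5 + 6 = 15 — holds.

The assignment satisfies every constraint.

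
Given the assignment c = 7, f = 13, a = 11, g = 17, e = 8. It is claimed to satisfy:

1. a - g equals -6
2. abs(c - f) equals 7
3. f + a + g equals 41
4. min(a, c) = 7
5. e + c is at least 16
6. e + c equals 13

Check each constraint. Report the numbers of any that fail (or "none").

1. a - g = 11 - 17 = -6  ✔
2. abs(7 - 13) = 6, not 7  ✘
3. f + a + g = 13 + 11 + 17 = 41  ✔
4. min(11, 7) = 7  ✔
5. e + c = 8 + 7 = 15; 15 < 16, bound 16 not met  ✘
6. e + c = 8 + 7 = 15, not 13  ✘

No — constraints 2, 5, and 6 are not satisfied.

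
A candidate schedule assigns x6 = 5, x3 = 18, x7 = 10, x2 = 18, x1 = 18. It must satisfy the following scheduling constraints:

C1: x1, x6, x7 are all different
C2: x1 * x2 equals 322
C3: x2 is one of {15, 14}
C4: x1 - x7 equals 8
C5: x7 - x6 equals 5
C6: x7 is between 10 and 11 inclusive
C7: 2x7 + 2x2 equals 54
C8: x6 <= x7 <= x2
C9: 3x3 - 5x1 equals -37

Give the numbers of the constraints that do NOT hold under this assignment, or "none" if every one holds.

Constraints 2, 3, 7, and 9 do not hold.

C1: values 18, 5, 10 are pairwise distinct  yes
C2: x1 * x2 = 18 * 18 = 324, not 322  no
C3: x2 = 18 is not in {15, 14}  no
C4: x1 - x7 = 18 - 10 = 8  yes
C5: x7 - x6 = 10 - 5 = 5  yes
C6: x7 = 10 lies in [10, 11]  yes
C7: 2x7 + 2x2 = 2(10) + 2(18) = 56, not 54  no
C8: values 5 <= 10 <= 18  yes
C9: 3x3 - 5x1 = 3(18) - 5(18) = -36, not -37  no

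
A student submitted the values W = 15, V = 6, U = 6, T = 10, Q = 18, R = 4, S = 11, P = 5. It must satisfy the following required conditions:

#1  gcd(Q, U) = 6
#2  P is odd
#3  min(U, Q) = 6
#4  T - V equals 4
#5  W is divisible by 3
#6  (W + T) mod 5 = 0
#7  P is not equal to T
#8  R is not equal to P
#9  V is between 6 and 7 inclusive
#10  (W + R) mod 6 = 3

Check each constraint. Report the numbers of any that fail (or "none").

The assignment fails constraint 10.

#1 gcd(18, 6) = 6  ✔
#2 P = 5 is odd  ✔
#3 min(6, 18) = 6  ✔
#4 T - V = 10 - 6 = 4  ✔
#5 15 / 3 = 5, so 3 divides 15  ✔
#6 W + T = 25; 25 mod 5 = 0  ✔
#7 P = 5, T = 10; distinct  ✔
#8 R = 4, P = 5; distinct  ✔
#9 V = 6 lies in [6, 7]  ✔
#10 W + R = 19; 19 mod 6 = 1, not 3  ✘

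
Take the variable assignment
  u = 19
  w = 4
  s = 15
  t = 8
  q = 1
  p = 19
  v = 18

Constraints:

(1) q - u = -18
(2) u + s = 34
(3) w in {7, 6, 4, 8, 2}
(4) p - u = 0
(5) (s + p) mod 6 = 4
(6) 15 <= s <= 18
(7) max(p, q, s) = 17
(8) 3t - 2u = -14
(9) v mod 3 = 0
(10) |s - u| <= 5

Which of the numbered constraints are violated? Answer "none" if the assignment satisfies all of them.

No — constraint 7 is not satisfied.

(1) q - u = 1 - 19 = -18 — satisfied.
(2) u + s = 19 + 15 = 34 — satisfied.
(3) w = 4 is in {7, 6, 4, 8, 2} — satisfied.
(4) p - u = 19 - 19 = 0 — satisfied.
(5) s + p = 34; 34 mod 6 = 4 — satisfied.
(6) s = 15 lies in [15, 18] — satisfied.
(7) max(19, 1, 15) = 19, not 17 — violated.
(8) 3t - 2u = 3(8) - 2(19) = -14 — satisfied.
(9) 18 mod 3 = 0 — satisfied.
(10) |15 - 19| = 4; 4 ≤ 5 — satisfied.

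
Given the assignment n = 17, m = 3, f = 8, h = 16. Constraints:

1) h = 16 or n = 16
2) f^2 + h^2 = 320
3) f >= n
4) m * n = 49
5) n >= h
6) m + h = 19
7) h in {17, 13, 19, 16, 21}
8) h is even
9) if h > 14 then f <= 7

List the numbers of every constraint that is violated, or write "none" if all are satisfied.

1) h = 16 = 16 (first disjunct) — holds.
2) f^2 + h^2 = 8^2 + 16^2 = 64 + 256 = 320 — holds.
3) f = 8, n = 17; 8 < 17 (want ≥) — does not hold.
4) m * n = 3 * 17 = 51, not 49 — does not hold.
5) n = 17, h = 16; 17 ≥ 16 — holds.
6) m + h = 3 + 16 = 19 — holds.
7) h = 16 is in {17, 13, 19, 16, 21} — holds.
8) h = 16 is even — holds.
9) h = 16 > 14, so we need f ≤ 7; but f = 8 > 7 — does not hold.

No — constraints 3, 4, 9 are not satisfied.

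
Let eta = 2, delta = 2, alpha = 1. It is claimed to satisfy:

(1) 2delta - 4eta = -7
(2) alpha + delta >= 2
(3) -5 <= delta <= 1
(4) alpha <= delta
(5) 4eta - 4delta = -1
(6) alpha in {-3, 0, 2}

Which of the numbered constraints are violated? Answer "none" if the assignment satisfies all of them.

Constraints 1, 3, 5, 6 are violated.

(1) 2delta - 4eta = 2(2) - 4(2) = -4, not -7 — violated.
(2) alpha + delta = 1 + 2 = 3; 3 ≥ 2 — OK.
(3) delta = 2 is outside [-5, 1] — violated.
(4) alpha = 1, delta = 2; 1 ≤ 2 — OK.
(5) 4eta - 4delta = 4(2) - 4(2) = 0, not -1 — violated.
(6) alpha = 1 is not in {-3, 0, 2} — violated.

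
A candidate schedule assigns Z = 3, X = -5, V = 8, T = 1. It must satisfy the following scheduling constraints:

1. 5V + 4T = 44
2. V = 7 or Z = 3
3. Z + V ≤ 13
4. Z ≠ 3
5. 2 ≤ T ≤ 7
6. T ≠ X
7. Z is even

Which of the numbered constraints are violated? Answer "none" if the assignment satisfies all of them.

1. 5V + 4T = 5(8) + 4(1) = 44 — holds.
2. V = 8 ≠ 7, but Z = 3 = 3 (second disjunct) — holds.
3. Z + V = 3 + 8 = 11; 11 ≤ 13 — holds.
4. Z = 3, but 3 is required to differ — fails.
5. T = 1 is outside [2, 7] — fails.
6. T = 1, X = -5; distinct — holds.
7. Z = 3 is odd — fails.

The assignment fails constraints 4, 5, and 7.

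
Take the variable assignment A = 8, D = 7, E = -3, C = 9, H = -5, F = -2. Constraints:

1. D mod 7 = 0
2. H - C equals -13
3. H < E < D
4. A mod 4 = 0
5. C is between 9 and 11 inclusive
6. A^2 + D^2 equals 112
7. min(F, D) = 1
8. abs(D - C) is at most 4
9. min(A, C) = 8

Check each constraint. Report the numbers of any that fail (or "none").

1. 7 mod 7 = 0 — satisfied.
2. H - C = -5 - 9 = -14, not -13 — violated.
3. values -5 < -3 < 7 — satisfied.
4. 8 mod 4 = 0 — satisfied.
5. C = 9 lies in [9, 11] — satisfied.
6. A^2 + D^2 = 8^2 + 7^2 = 64 + 49 = 113, not 112 — violated.
7. min(-2, 7) = -2, not 1 — violated.
8. abs(7 - 9) = 2; 2 ≤ 4 — satisfied.
9. min(8, 9) = 8 — satisfied.

The assignment fails constraints 2, 6, and 7.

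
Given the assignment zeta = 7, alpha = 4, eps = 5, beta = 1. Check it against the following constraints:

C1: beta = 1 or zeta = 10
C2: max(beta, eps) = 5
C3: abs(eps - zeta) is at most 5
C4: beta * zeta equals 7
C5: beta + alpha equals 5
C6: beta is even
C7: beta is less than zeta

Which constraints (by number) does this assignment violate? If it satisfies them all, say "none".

C1: beta = 1 = 1 (first disjunct) — holds.
C2: max(1, 5) = 5 — holds.
C3: abs(5 - 7) = 2; 2 ≤ 5 — holds.
C4: beta * zeta = 1 * 7 = 7 — holds.
C5: beta + alpha = 1 + 4 = 5 — holds.
C6: beta = 1 is odd — fails.
C7: beta = 1, zeta = 7; 1 < 7 — holds.

Constraint 6 does not hold.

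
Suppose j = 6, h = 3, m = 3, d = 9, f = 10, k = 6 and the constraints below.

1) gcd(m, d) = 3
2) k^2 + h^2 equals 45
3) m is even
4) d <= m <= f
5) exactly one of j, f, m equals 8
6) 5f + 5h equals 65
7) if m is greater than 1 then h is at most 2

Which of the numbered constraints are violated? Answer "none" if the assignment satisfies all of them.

1) gcd(3, 9) = 3  OK
2) k^2 + h^2 = 6^2 + 3^2 = 36 + 9 = 45  OK
3) m = 3 is odd  FAIL
4) values 9, 3, 10; d = 9 is not <= m = 3  FAIL
5) j=6, f=10, m=3; 0 of them equal 8, not exactly one  FAIL
6) 5f + 5h = 5(10) + 5(3) = 65  OK
7) m = 3 > 1, so we need h ≤ 2; but h = 3 > 2  FAIL

Constraints 3, 4, 5, and 7 are violated.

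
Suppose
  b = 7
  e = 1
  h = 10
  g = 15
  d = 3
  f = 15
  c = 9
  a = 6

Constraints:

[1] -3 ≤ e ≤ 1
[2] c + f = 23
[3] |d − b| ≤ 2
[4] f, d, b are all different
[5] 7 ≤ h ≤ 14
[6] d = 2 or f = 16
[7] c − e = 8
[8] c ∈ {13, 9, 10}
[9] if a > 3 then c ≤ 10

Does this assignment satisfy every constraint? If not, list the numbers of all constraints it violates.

[1] e = 1 lies in [-3, 1]  holds
[2] c + f = 9 + 15 = 24, not 23  fails
[3] |3 − 7| = 4; 4 > 2, exceeds bound 2  fails
[4] values 15, 3, 7 are pairwise distinct  holds
[5] h = 10 lies in [7, 14]  holds
[6] d = 3 ≠ 2 and f = 15 ≠ 16; both disjuncts false  fails
[7] c − e = 9 − 1 = 8  holds
[8] c = 9 is in {13, 9, 10}  holds
[9] a = 6 > 3, so we need c ≤ 10; c = 9 ≤ 10  holds

No — constraints 2, 3, 6 are not satisfied.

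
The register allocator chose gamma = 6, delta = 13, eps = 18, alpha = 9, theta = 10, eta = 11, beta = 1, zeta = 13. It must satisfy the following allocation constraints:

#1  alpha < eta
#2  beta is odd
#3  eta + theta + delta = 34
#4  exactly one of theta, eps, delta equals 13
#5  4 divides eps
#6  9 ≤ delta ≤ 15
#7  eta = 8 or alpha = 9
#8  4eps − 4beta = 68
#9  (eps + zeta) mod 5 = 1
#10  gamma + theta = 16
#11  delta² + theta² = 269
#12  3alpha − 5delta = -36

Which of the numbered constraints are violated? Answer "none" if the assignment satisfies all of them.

Constraints 5 and 12 are violated.

#1 alpha = 9, eta = 11; 9 < 11 — OK.
#2 beta = 1 is odd — OK.
#3 eta + theta + delta = 11 + 10 + 13 = 34 — OK.
#4 theta=10, eps=18, delta=13; 1 of them equals 13 — OK.
#5 18 = 4×4 + 2, so 4 does not divide 18 — violated.
#6 delta = 13 lies in [9, 15] — OK.
#7 eta = 11 ≠ 8, but alpha = 9 = 9 (second disjunct) — OK.
#8 4eps − 4beta = 4(18) − 4(1) = 68 — OK.
#9 eps + zeta = 31; 31 mod 5 = 1 — OK.
#10 gamma + theta = 6 + 10 = 16 — OK.
#11 delta² + theta² = 13² + 10² = 169 + 100 = 269 — OK.
#12 3alpha − 5delta = 3(9) − 5(13) = -38, not -36 — violated.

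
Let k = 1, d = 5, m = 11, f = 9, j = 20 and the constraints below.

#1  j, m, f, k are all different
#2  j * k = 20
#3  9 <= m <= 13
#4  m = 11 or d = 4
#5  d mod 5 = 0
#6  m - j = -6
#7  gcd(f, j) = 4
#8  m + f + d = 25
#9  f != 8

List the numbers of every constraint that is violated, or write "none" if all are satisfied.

Constraints 6 and 7 do not hold.

#1 values 20, 11, 9, 1 are pairwise distinct  yes
#2 j * k = 20 * 1 = 20  yes
#3 m = 11 lies in [9, 13]  yes
#4 m = 11 = 11 (first disjunct)  yes
#5 5 mod 5 = 0  yes
#6 m - j = 11 - 20 = -9, not -6  no
#7 gcd(9, 20) = 1, not 4  no
#8 m + f + d = 11 + 9 + 5 = 25  yes
#9 f = 9, and 9 ≠ 8  yes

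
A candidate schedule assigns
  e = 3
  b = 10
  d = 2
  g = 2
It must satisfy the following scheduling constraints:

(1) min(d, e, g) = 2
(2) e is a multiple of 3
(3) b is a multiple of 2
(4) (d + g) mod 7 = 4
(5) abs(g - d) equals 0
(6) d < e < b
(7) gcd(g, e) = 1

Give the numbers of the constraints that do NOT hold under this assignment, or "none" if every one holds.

(1) min(2, 3, 2) = 2 — holds.
(2) 3 / 3 = 1, so 3 divides 3 — holds.
(3) 10 / 2 = 5, so 2 divides 10 — holds.
(4) d + g = 4; 4 mod 7 = 4 — holds.
(5) abs(2 - 2) = 0 — holds.
(6) values 2 < 3 < 10 — holds.
(7) gcd(2, 3) = 1 — holds.

Yes — all constraints hold.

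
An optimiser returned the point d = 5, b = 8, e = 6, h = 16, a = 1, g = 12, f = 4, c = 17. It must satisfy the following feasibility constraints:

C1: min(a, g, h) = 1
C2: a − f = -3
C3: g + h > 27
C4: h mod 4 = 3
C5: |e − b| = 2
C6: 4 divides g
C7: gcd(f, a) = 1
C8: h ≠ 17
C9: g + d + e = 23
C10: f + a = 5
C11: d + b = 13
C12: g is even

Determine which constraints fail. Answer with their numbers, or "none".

C1: min(1, 12, 16) = 1 — holds.
C2: a − f = 1 − 4 = -3 — holds.
C3: g + h = 12 + 16 = 28; 28 > 27 — holds.
C4: 16 mod 4 = 0, not 3 — does not hold.
C5: |6 − 8| = 2 — holds.
C6: 12 / 4 = 3, so 4 divides 12 — holds.
C7: gcd(4, 1) = 1 — holds.
C8: h = 16, and 16 ≠ 17 — holds.
C9: g + d + e = 12 + 5 + 6 = 23 — holds.
C10: f + a = 4 + 1 = 5 — holds.
C11: d + b = 5 + 8 = 13 — holds.
C12: g = 12 is even — holds.

Constraint 4 does not hold.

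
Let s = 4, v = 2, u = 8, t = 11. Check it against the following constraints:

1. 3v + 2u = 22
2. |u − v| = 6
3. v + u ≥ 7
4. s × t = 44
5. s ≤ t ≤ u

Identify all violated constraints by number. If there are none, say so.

The assignment fails constraint 5.

1. 3v + 2u = 3(2) + 2(8) = 22 — OK.
2. |8 − 2| = 6 — OK.
3. v + u = 2 + 8 = 10; 10 ≥ 7 — OK.
4. s × t = 4 × 11 = 44 — OK.
5. values 4, 11, 8; t = 11 is not ≤ u = 8 — violated.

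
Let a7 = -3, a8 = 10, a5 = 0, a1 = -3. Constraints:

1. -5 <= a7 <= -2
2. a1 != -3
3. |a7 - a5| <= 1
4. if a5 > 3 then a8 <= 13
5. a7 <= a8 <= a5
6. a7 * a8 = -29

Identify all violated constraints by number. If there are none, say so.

The assignment fails constraints 2, 3, 5, and 6.

1. a7 = -3 lies in [-5, -2]  ✔
2. a1 = -3, but -3 is required to differ  ✘
3. |-3 - 0| = 3; 3 > 1, exceeds bound 1  ✘
4. a5 = 0, not > 3; antecedent false, conditional vacuously true  ✔
5. values -3, 10, 0; a8 = 10 is not <= a5 = 0  ✘
6. a7 * a8 = -3 * 10 = -30, not -29  ✘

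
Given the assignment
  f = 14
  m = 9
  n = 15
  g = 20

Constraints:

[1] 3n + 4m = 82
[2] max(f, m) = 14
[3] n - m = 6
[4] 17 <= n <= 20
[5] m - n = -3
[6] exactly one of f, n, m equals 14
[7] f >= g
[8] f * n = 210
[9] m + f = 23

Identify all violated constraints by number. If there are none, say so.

Violated: 1, 4, 5, and 7.

[1] 3n + 4m = 3(15) + 4(9) = 81, not 82 — fails.
[2] max(14, 9) = 14 — holds.
[3] n - m = 15 - 9 = 6 — holds.
[4] n = 15 is outside [17, 20] — fails.
[5] m - n = 9 - 15 = -6, not -3 — fails.
[6] f=14, n=15, m=9; 1 of them equals 14 — holds.
[7] f = 14, g = 20; 14 < 20 (want ≥) — fails.
[8] f * n = 14 * 15 = 210 — holds.
[9] m + f = 9 + 14 = 23 — holds.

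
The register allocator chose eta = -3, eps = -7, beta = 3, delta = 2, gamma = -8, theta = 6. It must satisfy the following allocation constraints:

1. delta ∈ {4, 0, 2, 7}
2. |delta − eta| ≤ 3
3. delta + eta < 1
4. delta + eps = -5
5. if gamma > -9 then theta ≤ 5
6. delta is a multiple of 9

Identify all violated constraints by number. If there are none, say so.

No — constraints 2, 5, 6 are not satisfied.

1. delta = 2 is in {4, 0, 2, 7} — OK.
2. |2 − (-3)| = 5; 5 > 3, exceeds bound 3 — violated.
3. delta + eta = 2 + (-3) = -1; -1 < 1 — OK.
4. delta + eps = 2 + (-7) = -5 — OK.
5. gamma = -8 > -9, so we need theta ≤ 5; but theta = 6 > 5 — violated.
6. 2 = 9×0 + 2, so 9 does not divide 2 — violated.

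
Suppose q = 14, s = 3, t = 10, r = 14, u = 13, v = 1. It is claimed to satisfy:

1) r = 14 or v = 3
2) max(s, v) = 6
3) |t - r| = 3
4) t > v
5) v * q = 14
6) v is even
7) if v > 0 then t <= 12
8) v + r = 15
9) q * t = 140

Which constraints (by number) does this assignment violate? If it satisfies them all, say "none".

No — constraints 2, 3, and 6 are not satisfied.

1) r = 14 = 14 (first disjunct) — OK.
2) max(3, 1) = 3, not 6 — violated.
3) |10 - 14| = 4, not 3 — violated.
4) t = 10, v = 1; 10 > 1 — OK.
5) v * q = 1 * 14 = 14 — OK.
6) v = 1 is odd — violated.
7) v = 1 > 0, so we need t ≤ 12; t = 10 ≤ 12 — OK.
8) v + r = 1 + 14 = 15 — OK.
9) q * t = 14 * 10 = 140 — OK.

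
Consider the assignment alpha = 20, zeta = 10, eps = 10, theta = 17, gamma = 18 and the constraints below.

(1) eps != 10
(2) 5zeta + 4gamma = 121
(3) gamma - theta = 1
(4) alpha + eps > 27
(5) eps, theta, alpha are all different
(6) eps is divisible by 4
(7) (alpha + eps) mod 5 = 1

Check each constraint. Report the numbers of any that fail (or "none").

(1) eps = 10, but 10 is required to differ — fails.
(2) 5zeta + 4gamma = 5(10) + 4(18) = 122, not 121 — fails.
(3) gamma - theta = 18 - 17 = 1 — holds.
(4) alpha + eps = 20 + 10 = 30; 30 > 27 — holds.
(5) values 10, 17, 20 are pairwise distinct — holds.
(6) 10 = 4*2 + 2, so 4 does not divide 10 — fails.
(7) alpha + eps = 30; 30 mod 5 = 0, not 1 — fails.

No — constraints 1, 2, 6, and 7 are not satisfied.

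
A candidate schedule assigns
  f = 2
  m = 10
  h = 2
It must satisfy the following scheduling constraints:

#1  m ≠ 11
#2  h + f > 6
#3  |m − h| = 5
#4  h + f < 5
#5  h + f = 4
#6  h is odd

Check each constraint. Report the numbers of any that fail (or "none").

No — constraints 2, 3, 6 are not satisfied.

#1 m = 10, and 10 ≠ 11  yes
#2 h + f = 2 + 2 = 4; 4 ≤ 6, bound 6 not met  no
#3 |10 − 2| = 8, not 5  no
#4 h + f = 2 + 2 = 4; 4 < 5  yes
#5 h + f = 2 + 2 = 4  yes
#6 h = 2 is even  no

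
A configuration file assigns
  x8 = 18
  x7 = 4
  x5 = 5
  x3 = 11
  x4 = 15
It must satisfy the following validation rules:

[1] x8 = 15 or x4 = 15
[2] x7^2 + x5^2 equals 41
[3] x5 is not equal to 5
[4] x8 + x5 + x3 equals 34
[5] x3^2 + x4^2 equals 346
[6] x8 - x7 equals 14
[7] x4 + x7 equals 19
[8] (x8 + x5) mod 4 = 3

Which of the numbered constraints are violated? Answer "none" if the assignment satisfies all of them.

The assignment fails constraint 3.

[1] x8 = 18 ≠ 15, but x4 = 15 = 15 (second disjunct)  ✓
[2] x7^2 + x5^2 = 4^2 + 5^2 = 16 + 25 = 41  ✓
[3] x5 = 5, but 5 is required to differ  ✗
[4] x8 + x5 + x3 = 18 + 5 + 11 = 34  ✓
[5] x3^2 + x4^2 = 11^2 + 15^2 = 121 + 225 = 346  ✓
[6] x8 - x7 = 18 - 4 = 14  ✓
[7] x4 + x7 = 15 + 4 = 19  ✓
[8] x8 + x5 = 23; 23 mod 4 = 3  ✓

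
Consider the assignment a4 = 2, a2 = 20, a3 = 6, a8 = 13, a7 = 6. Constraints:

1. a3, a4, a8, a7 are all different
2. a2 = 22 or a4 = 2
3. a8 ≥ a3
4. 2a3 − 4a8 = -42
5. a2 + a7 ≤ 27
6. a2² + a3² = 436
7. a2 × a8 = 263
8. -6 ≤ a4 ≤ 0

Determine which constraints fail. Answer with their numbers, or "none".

1. a3 = a7 = 6, not all different — does not hold.
2. a2 = 20 ≠ 22, but a4 = 2 = 2 (second disjunct) — holds.
3. a8 = 13, a3 = 6; 13 ≥ 6 — holds.
4. 2a3 − 4a8 = 2(6) − 4(13) = -40, not -42 — does not hold.
5. a2 + a7 = 20 + 6 = 26; 26 ≤ 27 — holds.
6. a2² + a3² = 20² + 6² = 400 + 36 = 436 — holds.
7. a2 × a8 = 20 × 13 = 260, not 263 — does not hold.
8. a4 = 2 is outside [-6, 0] — does not hold.

The assignment fails constraints 1, 4, 7, 8.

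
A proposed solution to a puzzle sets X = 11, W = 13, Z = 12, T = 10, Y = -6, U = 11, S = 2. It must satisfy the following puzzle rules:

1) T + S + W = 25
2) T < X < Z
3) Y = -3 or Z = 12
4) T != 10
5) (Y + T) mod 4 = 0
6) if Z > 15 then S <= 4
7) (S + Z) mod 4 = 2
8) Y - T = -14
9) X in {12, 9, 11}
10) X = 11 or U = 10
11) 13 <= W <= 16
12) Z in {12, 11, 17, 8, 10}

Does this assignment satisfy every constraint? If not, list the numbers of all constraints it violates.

Violated: 4 and 8.

1) T + S + W = 10 + 2 + 13 = 25  ✓
2) values 10 < 11 < 12  ✓
3) Y = -6 ≠ -3, but Z = 12 = 12 (second disjunct)  ✓
4) T = 10, but 10 is required to differ  ✗
5) Y + T = 4; 4 mod 4 = 0  ✓
6) Z = 12, not > 15; antecedent false, conditional vacuously true  ✓
7) S + Z = 14; 14 mod 4 = 2  ✓
8) Y - T = -6 - 10 = -16, not -14  ✗
9) X = 11 is in {12, 9, 11}  ✓
10) X = 11 = 11 (first disjunct)  ✓
11) W = 13 lies in [13, 16]  ✓
12) Z = 12 is in {12, 11, 17, 8, 10}  ✓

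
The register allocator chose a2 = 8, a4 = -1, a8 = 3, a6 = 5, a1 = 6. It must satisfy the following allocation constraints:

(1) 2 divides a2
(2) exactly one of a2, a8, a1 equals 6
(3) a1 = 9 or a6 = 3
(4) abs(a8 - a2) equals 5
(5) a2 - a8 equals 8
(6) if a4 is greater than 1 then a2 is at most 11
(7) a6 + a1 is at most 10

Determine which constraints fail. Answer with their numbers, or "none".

Constraints 3, 5, and 7 are violated.

(1) 8 / 2 = 4, so 2 divides 8 — satisfied.
(2) a2=8, a8=3, a1=6; 1 of them equals 6 — satisfied.
(3) a1 = 6 ≠ 9 and a6 = 5 ≠ 3; both disjuncts false — violated.
(4) abs(3 - 8) = 5 — satisfied.
(5) a2 - a8 = 8 - 3 = 5, not 8 — violated.
(6) a4 = -1, not > 1; antecedent false, conditional vacuously true — satisfied.
(7) a6 + a1 = 5 + 6 = 11; 11 > 10, bound 10 not met — violated.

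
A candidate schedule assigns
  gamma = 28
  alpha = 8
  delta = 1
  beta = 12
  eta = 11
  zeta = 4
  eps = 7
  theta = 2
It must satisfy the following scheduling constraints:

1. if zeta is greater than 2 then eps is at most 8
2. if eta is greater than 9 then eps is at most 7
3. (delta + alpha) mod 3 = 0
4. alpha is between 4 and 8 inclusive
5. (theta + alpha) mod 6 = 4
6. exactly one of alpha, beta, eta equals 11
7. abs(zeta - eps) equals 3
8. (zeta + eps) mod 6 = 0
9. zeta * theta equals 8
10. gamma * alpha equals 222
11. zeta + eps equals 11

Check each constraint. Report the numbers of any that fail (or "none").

No — constraints 8 and 10 are not satisfied.

1. zeta = 4 > 2, so we need eps ≤ 8; eps = 7 ≤ 8 — holds.
2. eta = 11 > 9, so we need eps ≤ 7; eps = 7 ≤ 7 — holds.
3. delta + alpha = 9; 9 mod 3 = 0 — holds.
4. alpha = 8 lies in [4, 8] — holds.
5. theta + alpha = 10; 10 mod 6 = 4 — holds.
6. alpha=8, beta=12, eta=11; 1 of them equals 11 — holds.
7. abs(4 - 7) = 3 — holds.
8. zeta + eps = 11; 11 mod 6 = 5, not 0 — does not hold.
9. zeta * theta = 4 * 2 = 8 — holds.
10. gamma * alpha = 28 * 8 = 224, not 222 — does not hold.
11. zeta + eps = 4 + 7 = 11 — holds.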